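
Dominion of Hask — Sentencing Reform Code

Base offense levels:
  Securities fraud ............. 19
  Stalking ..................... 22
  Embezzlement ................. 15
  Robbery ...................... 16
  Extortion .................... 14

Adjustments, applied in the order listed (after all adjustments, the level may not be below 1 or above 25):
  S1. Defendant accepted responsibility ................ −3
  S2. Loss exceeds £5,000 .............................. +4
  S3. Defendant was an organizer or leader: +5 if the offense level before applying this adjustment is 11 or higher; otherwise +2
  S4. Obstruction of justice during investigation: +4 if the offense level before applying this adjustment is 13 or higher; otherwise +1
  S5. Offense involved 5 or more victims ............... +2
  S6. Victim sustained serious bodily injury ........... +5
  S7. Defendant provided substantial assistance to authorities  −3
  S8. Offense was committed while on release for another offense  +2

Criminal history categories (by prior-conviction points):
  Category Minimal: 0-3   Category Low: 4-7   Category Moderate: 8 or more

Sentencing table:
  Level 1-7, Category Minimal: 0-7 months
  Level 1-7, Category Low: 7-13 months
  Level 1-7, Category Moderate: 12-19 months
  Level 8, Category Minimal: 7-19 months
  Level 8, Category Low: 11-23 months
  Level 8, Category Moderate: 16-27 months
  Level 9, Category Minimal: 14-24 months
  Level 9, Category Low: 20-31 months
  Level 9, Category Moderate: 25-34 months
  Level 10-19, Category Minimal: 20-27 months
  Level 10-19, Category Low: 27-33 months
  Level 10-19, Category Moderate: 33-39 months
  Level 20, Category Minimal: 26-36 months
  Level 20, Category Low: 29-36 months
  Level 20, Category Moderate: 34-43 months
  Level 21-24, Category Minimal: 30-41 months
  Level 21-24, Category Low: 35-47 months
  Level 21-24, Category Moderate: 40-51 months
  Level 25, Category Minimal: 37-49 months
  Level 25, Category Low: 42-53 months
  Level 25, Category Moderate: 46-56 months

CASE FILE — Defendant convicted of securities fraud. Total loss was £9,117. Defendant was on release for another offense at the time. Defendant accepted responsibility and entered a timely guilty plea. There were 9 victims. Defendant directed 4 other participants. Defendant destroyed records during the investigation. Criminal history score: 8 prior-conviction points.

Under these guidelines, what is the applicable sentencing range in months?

Base offense level for securities fraud: 19.
S1 applies: 19 − 3 = 16.
S2 applies: 16 + 4 = 20.
S3 applies (level before this adjustment is 20 ≥ 11, so +5): 20 + 5 = 25.
S4 applies (level before this adjustment is 25 ≥ 13, so +4): 25 + 4 = 29.
S5 applies: 29 + 2 = 31.
S7 does not apply.
S8 applies: 31 + 2 = 33.
Level 33 exceeds the maximum of 25; capped at 25.
Final offense level: 25.
Criminal history: 8 prior points → Category Moderate (8+).
Level 25 falls in the 25 band.
Grid: Level 25 × Category Moderate = 46-56 months.

46-56 months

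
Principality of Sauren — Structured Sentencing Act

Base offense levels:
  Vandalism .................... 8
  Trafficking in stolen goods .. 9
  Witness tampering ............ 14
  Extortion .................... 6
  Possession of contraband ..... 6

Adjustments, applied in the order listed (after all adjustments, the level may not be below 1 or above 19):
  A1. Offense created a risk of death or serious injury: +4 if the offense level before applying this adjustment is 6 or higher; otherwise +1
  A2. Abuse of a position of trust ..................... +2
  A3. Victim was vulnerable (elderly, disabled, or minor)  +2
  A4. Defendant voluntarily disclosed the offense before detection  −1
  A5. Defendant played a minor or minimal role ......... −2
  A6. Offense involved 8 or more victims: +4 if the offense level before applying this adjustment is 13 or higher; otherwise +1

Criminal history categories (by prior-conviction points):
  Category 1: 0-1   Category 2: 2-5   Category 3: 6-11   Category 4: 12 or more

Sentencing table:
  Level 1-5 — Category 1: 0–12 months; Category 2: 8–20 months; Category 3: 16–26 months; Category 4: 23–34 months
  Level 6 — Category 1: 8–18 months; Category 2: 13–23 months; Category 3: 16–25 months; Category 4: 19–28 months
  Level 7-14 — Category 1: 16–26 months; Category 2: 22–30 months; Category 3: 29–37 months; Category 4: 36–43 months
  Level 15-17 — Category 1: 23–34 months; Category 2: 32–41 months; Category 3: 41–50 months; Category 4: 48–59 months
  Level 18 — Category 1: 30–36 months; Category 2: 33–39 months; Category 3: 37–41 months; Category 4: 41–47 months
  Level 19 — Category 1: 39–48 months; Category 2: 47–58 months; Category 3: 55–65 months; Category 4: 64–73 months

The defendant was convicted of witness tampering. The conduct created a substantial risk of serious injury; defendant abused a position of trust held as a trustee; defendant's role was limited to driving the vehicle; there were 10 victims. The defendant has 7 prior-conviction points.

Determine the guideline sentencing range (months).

55-65 months

Base offense level for witness tampering: 14.
A1 applies (level before this adjustment is 14 ≥ 6, so +4): 14 + 4 = 18.
A2 applies: 18 + 2 = 20.
A3 does not apply.
A5 applies: 20 − 2 = 18.
A6 applies (level before this adjustment is 18 ≥ 13, so +4): 18 + 4 = 22.
Level 22 exceeds the maximum of 19; capped at 19.
Final offense level: 19.
Criminal history: 7 prior points → Category 3 (6-11).
Level 19 falls in the 19 band.
Grid: Level 19 × Category 3 = 55-65 months.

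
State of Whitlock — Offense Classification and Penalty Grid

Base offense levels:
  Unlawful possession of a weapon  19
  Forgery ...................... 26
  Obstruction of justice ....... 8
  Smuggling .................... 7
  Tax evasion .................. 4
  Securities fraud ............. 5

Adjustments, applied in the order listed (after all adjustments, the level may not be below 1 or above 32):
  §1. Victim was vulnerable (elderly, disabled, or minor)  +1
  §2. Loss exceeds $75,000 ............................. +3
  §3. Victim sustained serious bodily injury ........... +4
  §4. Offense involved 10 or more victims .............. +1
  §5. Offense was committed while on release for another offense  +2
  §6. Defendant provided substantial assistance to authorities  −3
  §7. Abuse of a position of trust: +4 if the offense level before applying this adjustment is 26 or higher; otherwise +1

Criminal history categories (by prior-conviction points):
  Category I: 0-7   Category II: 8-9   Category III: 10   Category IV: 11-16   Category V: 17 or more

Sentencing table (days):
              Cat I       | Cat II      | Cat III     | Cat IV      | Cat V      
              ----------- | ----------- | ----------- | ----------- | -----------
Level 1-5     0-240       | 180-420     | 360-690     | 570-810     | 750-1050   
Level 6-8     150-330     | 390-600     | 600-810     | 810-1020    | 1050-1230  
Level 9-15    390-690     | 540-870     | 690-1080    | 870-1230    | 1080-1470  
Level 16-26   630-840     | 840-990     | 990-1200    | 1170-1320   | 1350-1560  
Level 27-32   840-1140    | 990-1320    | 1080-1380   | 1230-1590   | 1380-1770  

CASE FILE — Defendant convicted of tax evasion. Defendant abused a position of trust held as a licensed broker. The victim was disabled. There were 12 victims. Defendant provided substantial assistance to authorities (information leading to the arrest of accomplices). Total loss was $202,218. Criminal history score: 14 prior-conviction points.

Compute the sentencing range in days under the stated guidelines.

810-1020 days

Base offense level for tax evasion: 4.
§1 applies: 4 + 1 = 5.
§2 applies: 5 + 3 = 8.
§4 applies: 8 + 1 = 9.
§6 applies: 9 − 3 = 6.
§7 applies (level before this adjustment is 6 < 26, so +1): 6 + 1 = 7.
Final offense level: 7.
Criminal history: 14 prior points → Category IV (11-16).
Level 7 falls in the 6-8 band.
Grid: Level 6-8 × Category IV = 810-1020 days.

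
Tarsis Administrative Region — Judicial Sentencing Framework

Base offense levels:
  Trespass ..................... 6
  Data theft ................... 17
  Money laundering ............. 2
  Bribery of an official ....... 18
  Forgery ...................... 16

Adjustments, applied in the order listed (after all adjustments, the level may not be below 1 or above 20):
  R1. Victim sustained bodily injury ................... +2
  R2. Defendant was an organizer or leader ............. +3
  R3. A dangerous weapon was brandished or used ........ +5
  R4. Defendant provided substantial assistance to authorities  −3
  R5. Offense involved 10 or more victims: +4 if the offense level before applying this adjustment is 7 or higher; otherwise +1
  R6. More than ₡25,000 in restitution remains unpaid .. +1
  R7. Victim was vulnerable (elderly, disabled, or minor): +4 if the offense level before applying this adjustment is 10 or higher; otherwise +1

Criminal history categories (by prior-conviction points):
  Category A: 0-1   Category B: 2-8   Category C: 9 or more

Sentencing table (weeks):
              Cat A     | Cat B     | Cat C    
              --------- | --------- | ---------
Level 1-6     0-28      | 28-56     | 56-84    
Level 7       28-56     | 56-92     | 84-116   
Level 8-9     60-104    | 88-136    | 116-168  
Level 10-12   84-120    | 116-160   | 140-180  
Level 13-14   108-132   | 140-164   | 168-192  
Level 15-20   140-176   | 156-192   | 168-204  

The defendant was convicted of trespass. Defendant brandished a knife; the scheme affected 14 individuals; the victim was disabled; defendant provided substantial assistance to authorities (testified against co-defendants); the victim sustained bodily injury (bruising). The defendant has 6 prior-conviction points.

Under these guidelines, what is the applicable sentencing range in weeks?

Base offense level for trespass: 6.
R1 applies: 6 + 2 = 8.
R2 does not apply.
R3 applies: 8 + 5 = 13.
R4 applies: 13 − 3 = 10.
R5 applies (level before this adjustment is 10 ≥ 7, so +4): 10 + 4 = 14.
R7 applies (level before this adjustment is 14 ≥ 10, so +4): 14 + 4 = 18.
Final offense level: 18.
Criminal history: 6 prior points → Category B (2-8).
Level 18 falls in the 15-20 band.
Grid: Level 15-20 × Category B = 156-192 weeks.

156-192 weeks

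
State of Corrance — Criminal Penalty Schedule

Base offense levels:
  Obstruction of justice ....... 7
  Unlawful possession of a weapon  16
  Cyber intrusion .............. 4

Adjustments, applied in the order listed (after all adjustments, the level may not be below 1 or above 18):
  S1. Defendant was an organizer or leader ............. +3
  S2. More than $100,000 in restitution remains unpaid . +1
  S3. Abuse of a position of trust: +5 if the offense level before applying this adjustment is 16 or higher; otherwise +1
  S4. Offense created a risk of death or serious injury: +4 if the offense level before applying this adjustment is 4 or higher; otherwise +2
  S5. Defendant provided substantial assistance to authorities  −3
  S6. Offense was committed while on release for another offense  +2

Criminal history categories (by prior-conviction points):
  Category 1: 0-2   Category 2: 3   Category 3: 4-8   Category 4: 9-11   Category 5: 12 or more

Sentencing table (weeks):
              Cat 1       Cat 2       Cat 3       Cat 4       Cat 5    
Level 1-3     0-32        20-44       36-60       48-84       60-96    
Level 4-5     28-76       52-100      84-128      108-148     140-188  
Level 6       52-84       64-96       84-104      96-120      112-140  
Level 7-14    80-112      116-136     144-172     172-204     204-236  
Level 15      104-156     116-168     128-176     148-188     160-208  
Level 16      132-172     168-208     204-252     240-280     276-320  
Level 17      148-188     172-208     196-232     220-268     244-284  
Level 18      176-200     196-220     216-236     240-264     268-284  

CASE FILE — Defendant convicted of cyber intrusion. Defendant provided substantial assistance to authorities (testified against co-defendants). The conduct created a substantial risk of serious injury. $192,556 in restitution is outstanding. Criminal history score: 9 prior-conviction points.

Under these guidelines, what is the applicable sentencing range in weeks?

Base offense level for cyber intrusion: 4.
S1 does not apply.
S2 applies: 4 + 1 = 5.
S4 applies (level before this adjustment is 5 ≥ 4, so +4): 5 + 4 = 9.
S5 applies: 9 − 3 = 6.
S6 does not apply.
Final offense level: 6.
Criminal history: 9 prior points → Category 4 (9-11).
Level 6 falls in the 6 band.
Grid: Level 6 × Category 4 = 96-120 weeks.

96-120 weeks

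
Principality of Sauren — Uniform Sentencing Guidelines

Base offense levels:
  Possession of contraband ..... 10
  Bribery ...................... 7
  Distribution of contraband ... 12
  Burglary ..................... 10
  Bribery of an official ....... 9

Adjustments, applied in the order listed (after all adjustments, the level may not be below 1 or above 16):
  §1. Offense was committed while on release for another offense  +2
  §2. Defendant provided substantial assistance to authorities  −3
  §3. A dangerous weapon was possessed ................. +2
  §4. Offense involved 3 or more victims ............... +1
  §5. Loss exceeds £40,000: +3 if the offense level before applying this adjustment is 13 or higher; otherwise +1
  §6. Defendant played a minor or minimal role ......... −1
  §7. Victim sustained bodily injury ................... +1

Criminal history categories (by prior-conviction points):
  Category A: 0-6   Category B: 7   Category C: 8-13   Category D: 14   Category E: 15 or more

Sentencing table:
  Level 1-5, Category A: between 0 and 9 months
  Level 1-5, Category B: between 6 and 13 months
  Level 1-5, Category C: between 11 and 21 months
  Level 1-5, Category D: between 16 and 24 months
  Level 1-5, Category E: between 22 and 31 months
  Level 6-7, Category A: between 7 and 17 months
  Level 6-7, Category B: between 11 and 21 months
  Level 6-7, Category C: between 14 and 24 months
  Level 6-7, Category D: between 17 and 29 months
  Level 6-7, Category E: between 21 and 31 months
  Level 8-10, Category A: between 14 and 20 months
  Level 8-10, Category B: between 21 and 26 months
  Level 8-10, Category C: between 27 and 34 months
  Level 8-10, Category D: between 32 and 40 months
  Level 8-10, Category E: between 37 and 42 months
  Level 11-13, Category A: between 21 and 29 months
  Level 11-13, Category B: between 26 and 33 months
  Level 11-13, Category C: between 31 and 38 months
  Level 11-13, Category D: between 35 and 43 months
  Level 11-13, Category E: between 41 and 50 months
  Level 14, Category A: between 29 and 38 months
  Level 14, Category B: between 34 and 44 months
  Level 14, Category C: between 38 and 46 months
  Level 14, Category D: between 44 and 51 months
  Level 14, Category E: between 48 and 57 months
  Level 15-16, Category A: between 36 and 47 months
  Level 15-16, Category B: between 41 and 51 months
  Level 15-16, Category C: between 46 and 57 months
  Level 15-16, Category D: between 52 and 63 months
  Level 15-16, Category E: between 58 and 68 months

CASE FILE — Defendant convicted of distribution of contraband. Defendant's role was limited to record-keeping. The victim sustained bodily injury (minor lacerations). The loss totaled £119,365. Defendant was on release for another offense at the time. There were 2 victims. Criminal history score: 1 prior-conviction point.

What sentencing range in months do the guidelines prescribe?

36-47 months

Base offense level for distribution of contraband: 12.
§1 applies: 12 + 2 = 14.
§5 applies (level before this adjustment is 14 ≥ 13, so +3): 14 + 3 = 17.
§6 applies: 17 − 1 = 16.
§7 applies: 16 + 1 = 17.
Level 17 exceeds the maximum of 16; capped at 16.
Final offense level: 16.
Criminal history: 1 prior point → Category A (0-6).
Level 16 falls in the 15-16 band.
Grid: Level 15-16 × Category A = 36-47 months.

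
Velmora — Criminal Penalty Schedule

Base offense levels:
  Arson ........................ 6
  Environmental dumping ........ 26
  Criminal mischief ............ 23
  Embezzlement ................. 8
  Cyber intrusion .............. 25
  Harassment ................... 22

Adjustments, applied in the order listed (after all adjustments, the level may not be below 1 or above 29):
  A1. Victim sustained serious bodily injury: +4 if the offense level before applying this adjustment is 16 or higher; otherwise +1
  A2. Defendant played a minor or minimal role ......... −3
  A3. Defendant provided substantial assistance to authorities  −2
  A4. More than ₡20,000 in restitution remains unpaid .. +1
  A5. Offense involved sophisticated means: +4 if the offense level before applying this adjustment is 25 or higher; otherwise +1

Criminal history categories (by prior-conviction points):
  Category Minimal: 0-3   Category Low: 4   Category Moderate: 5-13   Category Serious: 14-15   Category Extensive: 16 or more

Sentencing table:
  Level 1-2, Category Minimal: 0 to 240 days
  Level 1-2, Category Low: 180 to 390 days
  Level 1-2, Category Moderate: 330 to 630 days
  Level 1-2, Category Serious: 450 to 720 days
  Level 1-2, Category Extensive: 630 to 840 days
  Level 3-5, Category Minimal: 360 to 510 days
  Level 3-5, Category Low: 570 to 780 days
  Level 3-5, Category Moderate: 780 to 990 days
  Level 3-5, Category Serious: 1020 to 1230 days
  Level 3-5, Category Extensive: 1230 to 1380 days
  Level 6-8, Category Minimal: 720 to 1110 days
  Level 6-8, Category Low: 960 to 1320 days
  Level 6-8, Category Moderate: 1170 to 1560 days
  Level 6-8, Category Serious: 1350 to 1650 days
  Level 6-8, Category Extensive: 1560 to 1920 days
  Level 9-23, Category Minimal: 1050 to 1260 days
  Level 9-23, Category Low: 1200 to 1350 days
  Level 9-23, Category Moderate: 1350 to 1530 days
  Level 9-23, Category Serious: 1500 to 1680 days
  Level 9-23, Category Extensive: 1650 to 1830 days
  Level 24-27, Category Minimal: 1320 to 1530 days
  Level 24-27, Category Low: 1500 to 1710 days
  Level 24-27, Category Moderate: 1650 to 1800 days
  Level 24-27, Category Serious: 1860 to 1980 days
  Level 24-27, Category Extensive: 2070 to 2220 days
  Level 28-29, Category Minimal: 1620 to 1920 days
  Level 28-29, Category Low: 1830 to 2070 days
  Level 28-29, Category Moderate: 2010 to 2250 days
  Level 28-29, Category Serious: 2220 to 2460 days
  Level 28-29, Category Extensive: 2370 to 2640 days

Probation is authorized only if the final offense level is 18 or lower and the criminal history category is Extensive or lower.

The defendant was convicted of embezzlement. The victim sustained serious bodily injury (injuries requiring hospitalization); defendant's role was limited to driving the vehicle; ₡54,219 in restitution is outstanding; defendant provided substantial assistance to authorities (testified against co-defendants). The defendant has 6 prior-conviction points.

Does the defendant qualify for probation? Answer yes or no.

Base offense level for embezzlement: 8.
A1 applies (level before this adjustment is 8 < 16, so +1): 8 + 1 = 9.
A2 applies: 9 − 3 = 6.
A3 applies: 6 − 2 = 4.
A4 applies: 4 + 1 = 5.
A5 does not apply.
Final offense level: 5.
Criminal history: 6 prior points → Category Moderate (5-13).
Level 5 falls in the 3-5 band.
Grid: Level 3-5 × Category Moderate = 780-990 days.
Probation check: level 5 ≤ 18 and category Moderate ≤ Extensive → eligible.

Yes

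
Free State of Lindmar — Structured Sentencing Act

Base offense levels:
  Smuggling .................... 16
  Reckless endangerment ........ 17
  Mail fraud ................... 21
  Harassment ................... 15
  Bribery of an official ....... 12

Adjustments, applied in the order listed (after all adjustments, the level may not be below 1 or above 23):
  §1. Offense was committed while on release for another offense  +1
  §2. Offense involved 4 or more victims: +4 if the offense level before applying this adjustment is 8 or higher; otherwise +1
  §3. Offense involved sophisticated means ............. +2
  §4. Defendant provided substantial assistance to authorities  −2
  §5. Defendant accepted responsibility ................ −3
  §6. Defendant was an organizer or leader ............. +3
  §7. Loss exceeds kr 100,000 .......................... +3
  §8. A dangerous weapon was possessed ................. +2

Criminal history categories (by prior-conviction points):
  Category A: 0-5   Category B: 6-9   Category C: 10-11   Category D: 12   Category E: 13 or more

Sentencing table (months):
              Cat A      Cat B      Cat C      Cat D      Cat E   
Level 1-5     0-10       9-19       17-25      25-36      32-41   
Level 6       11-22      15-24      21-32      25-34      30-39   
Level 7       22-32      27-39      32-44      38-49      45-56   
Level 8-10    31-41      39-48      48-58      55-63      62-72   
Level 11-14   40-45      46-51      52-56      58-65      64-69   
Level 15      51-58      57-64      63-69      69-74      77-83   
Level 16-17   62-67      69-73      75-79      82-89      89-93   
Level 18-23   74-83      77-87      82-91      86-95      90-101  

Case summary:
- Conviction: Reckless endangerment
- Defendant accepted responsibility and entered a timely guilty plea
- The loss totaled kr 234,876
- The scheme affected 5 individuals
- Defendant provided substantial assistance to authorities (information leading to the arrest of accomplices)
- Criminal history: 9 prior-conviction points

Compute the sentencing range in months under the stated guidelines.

77-87 months

Base offense level for reckless endangerment: 17.
§2 applies (level before this adjustment is 17 ≥ 8, so +4): 17 + 4 = 21.
§3 does not apply.
§4 applies: 21 − 2 = 19.
§5 applies: 19 − 3 = 16.
§6 does not apply.
§7 applies: 16 + 3 = 19.
Final offense level: 19.
Criminal history: 9 prior points → Category B (6-9).
Level 19 falls in the 18-23 band.
Grid: Level 18-23 × Category B = 77-87 months.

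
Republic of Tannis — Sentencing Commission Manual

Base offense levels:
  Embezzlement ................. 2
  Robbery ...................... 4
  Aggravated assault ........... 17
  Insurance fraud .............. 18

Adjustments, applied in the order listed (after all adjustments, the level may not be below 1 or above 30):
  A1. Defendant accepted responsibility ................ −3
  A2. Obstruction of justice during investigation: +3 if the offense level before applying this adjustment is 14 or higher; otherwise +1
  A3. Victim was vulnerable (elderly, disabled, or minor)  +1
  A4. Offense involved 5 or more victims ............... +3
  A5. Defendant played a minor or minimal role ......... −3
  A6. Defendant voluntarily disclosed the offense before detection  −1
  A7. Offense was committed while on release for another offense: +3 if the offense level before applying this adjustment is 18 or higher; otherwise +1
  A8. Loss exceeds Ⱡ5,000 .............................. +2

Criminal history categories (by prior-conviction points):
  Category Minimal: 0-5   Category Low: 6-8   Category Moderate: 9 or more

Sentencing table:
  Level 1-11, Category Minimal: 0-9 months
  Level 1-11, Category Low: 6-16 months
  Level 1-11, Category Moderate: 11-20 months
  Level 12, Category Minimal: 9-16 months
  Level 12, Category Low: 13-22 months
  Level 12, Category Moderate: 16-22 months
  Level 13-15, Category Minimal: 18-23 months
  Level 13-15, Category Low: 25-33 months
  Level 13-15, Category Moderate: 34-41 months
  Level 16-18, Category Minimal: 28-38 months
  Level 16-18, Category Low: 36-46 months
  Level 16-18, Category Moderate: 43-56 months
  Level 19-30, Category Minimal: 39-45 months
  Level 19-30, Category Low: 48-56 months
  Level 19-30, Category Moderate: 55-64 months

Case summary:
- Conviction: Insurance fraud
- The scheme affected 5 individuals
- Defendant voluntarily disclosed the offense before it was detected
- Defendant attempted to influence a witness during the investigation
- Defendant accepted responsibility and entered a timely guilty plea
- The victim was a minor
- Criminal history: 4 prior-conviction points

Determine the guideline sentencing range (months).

Base offense level for insurance fraud: 18.
A1 applies: 18 − 3 = 15.
A2 applies (level before this adjustment is 15 ≥ 14, so +3): 15 + 3 = 18.
A3 applies: 18 + 1 = 19.
A4 applies: 19 + 3 = 22.
A6 applies: 22 − 1 = 21.
A7 does not apply.
Final offense level: 21.
Criminal history: 4 prior points → Category Minimal (0-5).
Level 21 falls in the 19-30 band.
Grid: Level 19-30 × Category Minimal = 39-45 months.

39-45 months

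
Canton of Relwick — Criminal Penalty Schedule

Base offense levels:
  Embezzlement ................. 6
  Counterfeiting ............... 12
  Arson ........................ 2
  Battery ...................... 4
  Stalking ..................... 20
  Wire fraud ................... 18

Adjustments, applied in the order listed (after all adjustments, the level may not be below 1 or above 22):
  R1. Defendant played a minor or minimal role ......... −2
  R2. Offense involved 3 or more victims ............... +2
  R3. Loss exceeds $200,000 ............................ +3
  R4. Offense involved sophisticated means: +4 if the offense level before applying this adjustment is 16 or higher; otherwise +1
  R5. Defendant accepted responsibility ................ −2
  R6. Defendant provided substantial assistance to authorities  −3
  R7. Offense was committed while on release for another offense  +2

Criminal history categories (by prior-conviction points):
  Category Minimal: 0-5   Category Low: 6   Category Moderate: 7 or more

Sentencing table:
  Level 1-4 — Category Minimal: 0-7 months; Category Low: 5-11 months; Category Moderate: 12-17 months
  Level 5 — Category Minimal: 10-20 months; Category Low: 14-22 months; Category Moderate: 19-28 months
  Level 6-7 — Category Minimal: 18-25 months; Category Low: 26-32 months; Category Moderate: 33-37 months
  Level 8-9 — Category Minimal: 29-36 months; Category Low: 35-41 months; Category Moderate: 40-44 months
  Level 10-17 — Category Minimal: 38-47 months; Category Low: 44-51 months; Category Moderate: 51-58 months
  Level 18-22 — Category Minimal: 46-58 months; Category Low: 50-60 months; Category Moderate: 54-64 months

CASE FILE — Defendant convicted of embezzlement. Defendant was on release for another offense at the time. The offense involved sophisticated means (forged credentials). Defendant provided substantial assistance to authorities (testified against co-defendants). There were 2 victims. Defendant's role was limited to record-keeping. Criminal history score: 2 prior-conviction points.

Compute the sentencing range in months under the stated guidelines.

Base offense level for embezzlement: 6.
R1 applies: 6 − 2 = 4.
R3 does not apply.
R4 applies (level before this adjustment is 4 < 16, so +1): 4 + 1 = 5.
R5 does not apply.
R6 applies: 5 − 3 = 2.
R7 applies: 2 + 2 = 4.
Final offense level: 4.
Criminal history: 2 prior points → Category Minimal (0-5).
Level 4 falls in the 1-4 band.
Grid: Level 1-4 × Category Minimal = 0-7 months.

0-7 months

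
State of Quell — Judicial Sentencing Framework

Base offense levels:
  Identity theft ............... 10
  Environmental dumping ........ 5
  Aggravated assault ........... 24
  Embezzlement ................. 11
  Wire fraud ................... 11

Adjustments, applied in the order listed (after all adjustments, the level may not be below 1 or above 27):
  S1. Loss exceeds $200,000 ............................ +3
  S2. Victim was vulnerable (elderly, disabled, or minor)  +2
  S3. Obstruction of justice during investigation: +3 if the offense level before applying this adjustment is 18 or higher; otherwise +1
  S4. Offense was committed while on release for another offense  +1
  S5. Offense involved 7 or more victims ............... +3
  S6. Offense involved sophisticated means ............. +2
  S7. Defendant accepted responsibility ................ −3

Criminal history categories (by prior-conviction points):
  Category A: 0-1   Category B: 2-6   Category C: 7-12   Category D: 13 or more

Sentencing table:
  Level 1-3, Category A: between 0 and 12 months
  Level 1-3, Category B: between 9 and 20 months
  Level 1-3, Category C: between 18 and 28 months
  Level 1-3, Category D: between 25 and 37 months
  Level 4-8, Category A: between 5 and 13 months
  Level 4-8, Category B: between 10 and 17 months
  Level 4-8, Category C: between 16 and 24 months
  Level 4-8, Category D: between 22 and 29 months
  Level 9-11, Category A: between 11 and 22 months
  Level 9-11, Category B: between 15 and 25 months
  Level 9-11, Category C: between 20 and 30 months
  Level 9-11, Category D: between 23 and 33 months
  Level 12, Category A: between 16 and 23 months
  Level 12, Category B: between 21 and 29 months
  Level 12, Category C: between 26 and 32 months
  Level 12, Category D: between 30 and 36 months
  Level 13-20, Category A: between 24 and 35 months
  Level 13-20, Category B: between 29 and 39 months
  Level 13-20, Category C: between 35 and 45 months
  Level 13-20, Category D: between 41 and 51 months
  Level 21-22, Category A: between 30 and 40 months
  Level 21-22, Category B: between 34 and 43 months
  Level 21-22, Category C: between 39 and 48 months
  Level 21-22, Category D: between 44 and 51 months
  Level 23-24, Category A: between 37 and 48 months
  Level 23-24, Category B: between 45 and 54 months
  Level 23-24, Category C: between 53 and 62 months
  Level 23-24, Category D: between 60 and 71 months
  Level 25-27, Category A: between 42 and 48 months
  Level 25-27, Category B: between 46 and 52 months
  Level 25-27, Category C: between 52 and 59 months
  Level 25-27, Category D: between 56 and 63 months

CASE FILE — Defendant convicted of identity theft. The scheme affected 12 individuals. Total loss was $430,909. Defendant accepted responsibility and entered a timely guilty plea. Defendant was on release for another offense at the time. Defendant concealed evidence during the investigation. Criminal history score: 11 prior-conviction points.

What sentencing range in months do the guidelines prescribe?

Base offense level for identity theft: 10.
S1 applies: 10 + 3 = 13.
S3 applies (level before this adjustment is 13 < 18, so +1): 13 + 1 = 14.
S4 applies: 14 + 1 = 15.
S5 applies: 15 + 3 = 18.
S6 does not apply.
S7 applies: 18 − 3 = 15.
Final offense level: 15.
Criminal history: 11 prior points → Category C (7-12).
Level 15 falls in the 13-20 band.
Grid: Level 13-20 × Category C = 35-45 months.

35-45 months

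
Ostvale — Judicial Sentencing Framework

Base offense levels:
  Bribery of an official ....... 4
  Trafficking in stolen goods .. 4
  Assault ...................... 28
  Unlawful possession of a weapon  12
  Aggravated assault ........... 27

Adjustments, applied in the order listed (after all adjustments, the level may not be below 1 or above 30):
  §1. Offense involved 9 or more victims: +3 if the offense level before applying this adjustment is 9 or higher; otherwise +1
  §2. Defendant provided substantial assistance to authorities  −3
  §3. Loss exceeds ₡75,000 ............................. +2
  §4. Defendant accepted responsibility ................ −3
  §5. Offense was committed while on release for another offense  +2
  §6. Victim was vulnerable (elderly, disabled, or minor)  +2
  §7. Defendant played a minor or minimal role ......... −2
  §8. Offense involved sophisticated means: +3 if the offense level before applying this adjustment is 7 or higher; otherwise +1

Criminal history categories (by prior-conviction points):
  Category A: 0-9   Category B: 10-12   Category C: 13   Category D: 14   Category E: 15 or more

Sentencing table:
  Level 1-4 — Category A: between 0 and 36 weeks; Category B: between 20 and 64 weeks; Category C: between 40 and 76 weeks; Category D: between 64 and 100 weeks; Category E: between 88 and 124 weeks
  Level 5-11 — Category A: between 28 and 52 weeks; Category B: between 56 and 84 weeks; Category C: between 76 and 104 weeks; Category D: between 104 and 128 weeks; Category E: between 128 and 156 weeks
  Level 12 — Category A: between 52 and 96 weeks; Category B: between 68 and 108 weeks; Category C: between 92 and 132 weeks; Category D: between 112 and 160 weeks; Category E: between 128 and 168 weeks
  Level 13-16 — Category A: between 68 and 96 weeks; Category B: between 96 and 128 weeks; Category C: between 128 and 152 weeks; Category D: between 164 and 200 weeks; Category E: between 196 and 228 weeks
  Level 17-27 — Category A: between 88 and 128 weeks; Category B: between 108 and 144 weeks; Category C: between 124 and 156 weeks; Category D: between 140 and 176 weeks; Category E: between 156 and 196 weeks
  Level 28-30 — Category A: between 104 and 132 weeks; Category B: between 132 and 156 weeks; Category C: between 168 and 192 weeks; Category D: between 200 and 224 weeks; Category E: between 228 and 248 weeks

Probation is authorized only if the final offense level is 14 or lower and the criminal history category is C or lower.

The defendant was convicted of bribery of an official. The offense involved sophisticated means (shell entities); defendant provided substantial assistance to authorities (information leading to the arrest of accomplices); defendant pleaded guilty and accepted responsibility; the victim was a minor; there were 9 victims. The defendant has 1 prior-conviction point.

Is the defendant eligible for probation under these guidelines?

Yes

Base offense level for bribery of an official: 4.
§1 applies (level before this adjustment is 4 < 9, so +1): 4 + 1 = 5.
§2 applies: 5 − 3 = 2.
§4 applies: 2 − 3 = -1.
§6 applies: -1 + 2 = 1.
§7 does not apply.
§8 applies (level before this adjustment is 1 < 7, so +1): 1 + 1 = 2.
Final offense level: 2.
Criminal history: 1 prior point → Category A (0-9).
Level 2 falls in the 1-4 band.
Grid: Level 1-4 × Category A = 0-36 weeks.
Probation check: level 2 ≤ 14 and category A ≤ C → eligible.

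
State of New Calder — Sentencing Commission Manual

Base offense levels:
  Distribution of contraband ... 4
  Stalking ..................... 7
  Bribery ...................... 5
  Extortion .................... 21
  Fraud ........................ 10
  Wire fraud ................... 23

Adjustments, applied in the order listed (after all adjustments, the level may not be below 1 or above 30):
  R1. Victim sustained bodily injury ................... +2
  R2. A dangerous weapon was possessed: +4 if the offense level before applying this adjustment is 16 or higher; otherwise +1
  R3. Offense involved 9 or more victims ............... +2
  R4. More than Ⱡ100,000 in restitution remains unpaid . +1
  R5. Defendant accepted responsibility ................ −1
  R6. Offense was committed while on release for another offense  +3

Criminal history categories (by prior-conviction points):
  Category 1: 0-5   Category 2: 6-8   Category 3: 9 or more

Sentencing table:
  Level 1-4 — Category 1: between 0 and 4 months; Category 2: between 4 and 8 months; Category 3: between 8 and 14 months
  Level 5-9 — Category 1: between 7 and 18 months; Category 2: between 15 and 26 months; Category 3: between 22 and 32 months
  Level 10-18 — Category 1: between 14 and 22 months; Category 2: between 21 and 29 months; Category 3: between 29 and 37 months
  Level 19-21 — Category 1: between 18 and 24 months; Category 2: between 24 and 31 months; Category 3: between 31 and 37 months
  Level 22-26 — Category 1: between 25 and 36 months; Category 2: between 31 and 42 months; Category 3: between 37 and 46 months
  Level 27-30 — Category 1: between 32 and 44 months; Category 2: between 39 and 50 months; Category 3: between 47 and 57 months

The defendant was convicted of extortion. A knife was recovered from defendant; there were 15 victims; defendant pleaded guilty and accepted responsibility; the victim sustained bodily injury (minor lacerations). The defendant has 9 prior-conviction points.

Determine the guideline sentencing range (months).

Base offense level for extortion: 21.
R1 applies: 21 + 2 = 23.
R2 applies (level before this adjustment is 23 ≥ 16, so +4): 23 + 4 = 27.
R3 applies: 27 + 2 = 29.
R4 does not apply.
R5 applies: 29 − 1 = 28.
Final offense level: 28.
Criminal history: 9 prior points → Category 3 (9+).
Level 28 falls in the 27-30 band.
Grid: Level 27-30 × Category 3 = 47-57 months.

47-57 months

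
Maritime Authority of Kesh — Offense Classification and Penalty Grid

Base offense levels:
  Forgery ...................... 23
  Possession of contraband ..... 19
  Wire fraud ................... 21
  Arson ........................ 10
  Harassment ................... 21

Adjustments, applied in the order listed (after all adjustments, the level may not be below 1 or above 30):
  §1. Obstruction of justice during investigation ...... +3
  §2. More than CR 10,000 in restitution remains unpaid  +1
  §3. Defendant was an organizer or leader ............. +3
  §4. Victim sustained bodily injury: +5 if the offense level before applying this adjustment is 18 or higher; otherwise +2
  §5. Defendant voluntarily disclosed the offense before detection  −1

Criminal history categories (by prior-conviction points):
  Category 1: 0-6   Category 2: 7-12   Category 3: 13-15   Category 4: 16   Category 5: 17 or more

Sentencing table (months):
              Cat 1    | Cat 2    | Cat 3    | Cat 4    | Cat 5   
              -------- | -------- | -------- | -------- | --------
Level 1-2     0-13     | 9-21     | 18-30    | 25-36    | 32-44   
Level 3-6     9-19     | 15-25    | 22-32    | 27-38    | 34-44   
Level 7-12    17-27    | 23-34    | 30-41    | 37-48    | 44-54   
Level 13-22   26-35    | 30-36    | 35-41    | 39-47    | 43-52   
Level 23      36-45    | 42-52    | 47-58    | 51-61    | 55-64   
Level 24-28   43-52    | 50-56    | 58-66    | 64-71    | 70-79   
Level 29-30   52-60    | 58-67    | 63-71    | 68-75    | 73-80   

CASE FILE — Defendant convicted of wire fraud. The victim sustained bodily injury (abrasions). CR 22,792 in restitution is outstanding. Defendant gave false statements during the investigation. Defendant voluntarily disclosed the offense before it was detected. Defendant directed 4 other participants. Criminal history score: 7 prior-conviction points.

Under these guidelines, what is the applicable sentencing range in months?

Base offense level for wire fraud: 21.
§1 applies: 21 + 3 = 24.
§2 applies: 24 + 1 = 25.
§3 applies: 25 + 3 = 28.
§4 applies (level before this adjustment is 28 ≥ 18, so +5): 28 + 5 = 33.
§5 applies: 33 − 1 = 32.
Level 32 exceeds the maximum of 30; capped at 30.
Final offense level: 30.
Criminal history: 7 prior points → Category 2 (7-12).
Level 30 falls in the 29-30 band.
Grid: Level 29-30 × Category 2 = 58-67 months.

58-67 months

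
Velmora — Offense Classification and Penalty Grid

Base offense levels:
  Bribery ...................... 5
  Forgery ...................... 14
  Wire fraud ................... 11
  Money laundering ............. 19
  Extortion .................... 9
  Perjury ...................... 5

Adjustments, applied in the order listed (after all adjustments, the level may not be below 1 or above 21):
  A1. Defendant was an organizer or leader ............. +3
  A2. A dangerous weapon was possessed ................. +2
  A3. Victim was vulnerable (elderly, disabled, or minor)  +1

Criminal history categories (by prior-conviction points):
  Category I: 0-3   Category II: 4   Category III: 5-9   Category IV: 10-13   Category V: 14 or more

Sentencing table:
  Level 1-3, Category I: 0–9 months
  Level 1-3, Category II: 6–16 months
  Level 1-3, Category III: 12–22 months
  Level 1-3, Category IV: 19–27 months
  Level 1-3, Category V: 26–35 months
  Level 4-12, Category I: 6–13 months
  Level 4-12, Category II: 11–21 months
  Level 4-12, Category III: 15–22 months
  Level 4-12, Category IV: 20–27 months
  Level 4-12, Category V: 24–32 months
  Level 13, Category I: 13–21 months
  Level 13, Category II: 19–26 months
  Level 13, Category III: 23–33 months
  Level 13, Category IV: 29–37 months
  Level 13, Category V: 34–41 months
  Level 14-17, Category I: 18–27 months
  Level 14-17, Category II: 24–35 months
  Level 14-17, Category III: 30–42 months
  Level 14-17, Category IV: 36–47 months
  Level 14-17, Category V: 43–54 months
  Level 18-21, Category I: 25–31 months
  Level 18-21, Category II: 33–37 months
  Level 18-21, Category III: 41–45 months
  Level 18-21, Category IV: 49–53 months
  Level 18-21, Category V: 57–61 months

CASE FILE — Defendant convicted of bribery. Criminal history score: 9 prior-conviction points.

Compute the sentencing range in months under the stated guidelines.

Base offense level for bribery: 5.
Final offense level: 5.
Criminal history: 9 prior points → Category III (5-9).
Level 5 falls in the 4-12 band.
Grid: Level 4-12 × Category III = 15-22 months.

15-22 months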